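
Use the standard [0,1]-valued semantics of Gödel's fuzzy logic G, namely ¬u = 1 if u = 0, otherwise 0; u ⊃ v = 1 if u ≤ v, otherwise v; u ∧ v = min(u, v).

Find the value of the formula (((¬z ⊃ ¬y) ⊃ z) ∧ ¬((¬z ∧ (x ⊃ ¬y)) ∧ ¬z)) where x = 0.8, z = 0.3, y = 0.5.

0.30

¬z: Gödel ¬ of 0.3 = 0 (operand ≠ 0)
¬y: Gödel ¬ of 0.5 = 0 (operand ≠ 0)
(¬z ⊃ ¬y): 0 ≤ 0, so result = 1
((¬z ⊃ ¬y) ⊃ z): 1 > 0.3, so result = 0.3
¬z: Gödel ¬ of 0.3 = 0 (operand ≠ 0)
¬y: Gödel ¬ of 0.5 = 0 (operand ≠ 0)
(x ⊃ ¬y): 0.8 > 0, so result = 0
(¬z ∧ (x ⊃ ¬y)) = min(0, 0) = 0
¬z: Gödel ¬ of 0.3 = 0 (operand ≠ 0)
((¬z ∧ (x ⊃ ¬y)) ∧ ¬z) = min(0, 0) = 0
¬((¬z ∧ (x ⊃ ¬y)) ∧ ¬z): Gödel ¬ of 0 = 1 (operand is 0)
(((¬z ⊃ ¬y) ⊃ z) ∧ ¬((¬z ∧ (x ⊃ ¬y)) ∧ ¬z)) = min(0.3, 1) = 0.3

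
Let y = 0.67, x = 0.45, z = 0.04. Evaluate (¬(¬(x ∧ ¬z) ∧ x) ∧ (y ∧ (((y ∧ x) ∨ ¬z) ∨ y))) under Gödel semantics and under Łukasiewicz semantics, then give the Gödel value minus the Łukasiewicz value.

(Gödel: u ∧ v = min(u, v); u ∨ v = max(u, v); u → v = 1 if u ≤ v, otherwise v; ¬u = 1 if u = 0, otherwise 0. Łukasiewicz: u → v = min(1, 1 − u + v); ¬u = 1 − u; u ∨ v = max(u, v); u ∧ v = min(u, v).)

Gödel evaluation:
  ¬z: Gödel ¬ of 0.04 = 0 (operand ≠ 0)
  (x ∧ ¬z) = min(0.45, 0) = 0
  ¬(x ∧ ¬z): Gödel ¬ of 0 = 1 (operand is 0)
  (¬(x ∧ ¬z) ∧ x) = min(1, 0.45) = 0.45
  ¬(¬(x ∧ ¬z) ∧ x): Gödel ¬ of 0.45 = 0 (operand ≠ 0)
  (y ∧ x) = min(0.67, 0.45) = 0.45
  ¬z: Gödel ¬ of 0.04 = 0 (operand ≠ 0)
  ((y ∧ x) ∨ ¬z) = max(0.45, 0) = 0.45
  (((y ∧ x) ∨ ¬z) ∨ y) = max(0.45, 0.67) = 0.67
  (y ∧ (((y ∧ x) ∨ ¬z) ∨ y)) = min(0.67, 0.67) = 0.67
  (¬(¬(x ∧ ¬z) ∧ x) ∧ (y ∧ (((y ∧ x) ∨ ¬z) ∨ y))) = min(0, 0.67) = 0
  Gödel value = 0
Łukasiewicz evaluation:
  ¬z: Łukasiewicz ¬ gives 1 − 0.04 = 0.96
  (x ∧ ¬z) = min(0.45, 0.96) = 0.45
  ¬(x ∧ ¬z): Łukasiewicz ¬ gives 1 − 0.45 = 0.55
  (¬(x ∧ ¬z) ∧ x) = min(0.55, 0.45) = 0.45
  ¬(¬(x ∧ ¬z) ∧ x): Łukasiewicz ¬ gives 1 − 0.45 = 0.55
  (y ∧ x) = min(0.67, 0.45) = 0.45
  ¬z: Łukasiewicz ¬ gives 1 − 0.04 = 0.96
  ((y ∧ x) ∨ ¬z) = max(0.45, 0.96) = 0.96
  (((y ∧ x) ∨ ¬z) ∨ y) = max(0.96, 0.67) = 0.96
  (y ∧ (((y ∧ x) ∨ ¬z) ∨ y)) = min(0.67, 0.96) = 0.67
  (¬(¬(x ∧ ¬z) ∧ x) ∧ (y ∧ (((y ∧ x) ∨ ¬z) ∨ y))) = min(0.55, 0.67) = 0.55
  Łukasiewicz value = 0.55
Difference: 0 − 0.55 = -0.55

-0.55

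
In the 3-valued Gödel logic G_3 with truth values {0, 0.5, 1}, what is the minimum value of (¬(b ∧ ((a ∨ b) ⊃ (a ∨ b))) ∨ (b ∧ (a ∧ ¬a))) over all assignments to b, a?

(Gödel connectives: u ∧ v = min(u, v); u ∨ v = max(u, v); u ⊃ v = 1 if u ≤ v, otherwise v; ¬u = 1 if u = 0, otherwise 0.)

The minimum is attained at b = 0.5, a = 0:
  (a ∨ b) = max(0, 0.5) = 0.5
  (a ∨ b) = max(0, 0.5) = 0.5
  ((a ∨ b) ⊃ (a ∨ b)): 0.5 ≤ 0.5, so result = 1
  (b ∧ ((a ∨ b) ⊃ (a ∨ b))) = min(0.5, 1) = 0.5
  ¬(b ∧ ((a ∨ b) ⊃ (a ∨ b))): Gödel ¬ of 0.5 = 0 (operand ≠ 0)
  ¬a: Gödel ¬ of 0 = 1 (operand is 0)
  (a ∧ ¬a) = min(0, 1) = 0
  (b ∧ (a ∧ ¬a)) = min(0.5, 0) = 0
  (¬(b ∧ ((a ∨ b) ⊃ (a ∨ b))) ∨ (b ∧ (a ∧ ¬a))) = max(0, 0) = 0
Checking all 9 assignments confirms none give a value below 0.00.

0.00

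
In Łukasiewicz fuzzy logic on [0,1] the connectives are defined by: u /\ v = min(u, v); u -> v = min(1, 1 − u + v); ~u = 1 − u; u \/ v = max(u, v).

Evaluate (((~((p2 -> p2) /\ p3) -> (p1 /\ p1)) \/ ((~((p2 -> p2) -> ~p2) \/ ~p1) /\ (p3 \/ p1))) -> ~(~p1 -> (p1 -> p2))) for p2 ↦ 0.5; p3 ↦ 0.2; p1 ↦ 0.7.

(p2 -> p2): min(1, 1 − 0.5 + 0.5) = 1
((p2 -> p2) /\ p3) = min(1, 0.2) = 0.2
~((p2 -> p2) /\ p3): Łukasiewicz ¬ gives 1 − 0.2 = 0.8
(p1 /\ p1) = min(0.7, 0.7) = 0.7
(~((p2 -> p2) /\ p3) -> (p1 /\ p1)): min(1, 1 − 0.8 + 0.7) = 0.9
(p2 -> p2): min(1, 1 − 0.5 + 0.5) = 1
~p2: Łukasiewicz ¬ gives 1 − 0.5 = 0.5
((p2 -> p2) -> ~p2): min(1, 1 − 1 + 0.5) = 0.5
~((p2 -> p2) -> ~p2): Łukasiewicz ¬ gives 1 − 0.5 = 0.5
~p1: Łukasiewicz ¬ gives 1 − 0.7 = 0.3
(~((p2 -> p2) -> ~p2) \/ ~p1) = max(0.5, 0.3) = 0.5
(p3 \/ p1) = max(0.2, 0.7) = 0.7
((~((p2 -> p2) -> ~p2) \/ ~p1) /\ (p3 \/ p1)) = min(0.5, 0.7) = 0.5
((~((p2 -> p2) /\ p3) -> (p1 /\ p1)) \/ ((~((p2 -> p2) -> ~p2) \/ ~p1) /\ (p3 \/ p1))) = max(0.9, 0.5) = 0.9
~p1: Łukasiewicz ¬ gives 1 − 0.7 = 0.3
(p1 -> p2): min(1, 1 − 0.7 + 0.5) = 0.8
(~p1 -> (p1 -> p2)): min(1, 1 − 0.3 + 0.8) = 1
~(~p1 -> (p1 -> p2)): Łukasiewicz ¬ gives 1 − 1 = 0
(((~((p2 -> p2) /\ p3) -> (p1 /\ p1)) \/ ((~((p2 -> p2) -> ~p2) \/ ~p1) /\ (p3 \/ p1))) -> ~(~p1 -> (p1 -> p2))): min(1, 1 − 0.9 + 0) = 0.1

0.10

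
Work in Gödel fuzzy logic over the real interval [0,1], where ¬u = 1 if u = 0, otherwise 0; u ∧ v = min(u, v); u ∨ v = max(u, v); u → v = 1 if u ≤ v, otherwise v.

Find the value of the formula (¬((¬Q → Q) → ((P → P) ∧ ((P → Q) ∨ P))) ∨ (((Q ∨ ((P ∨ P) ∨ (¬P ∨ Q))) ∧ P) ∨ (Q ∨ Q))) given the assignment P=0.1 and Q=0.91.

¬Q: Gödel ¬ of 0.91 = 0 (operand ≠ 0)
(¬Q → Q): 0 ≤ 0.91, so result = 1
(P → P): 0.1 ≤ 0.1, so result = 1
(P → Q): 0.1 ≤ 0.91, so result = 1
((P → Q) ∨ P) = max(1, 0.1) = 1
((P → P) ∧ ((P → Q) ∨ P)) = min(1, 1) = 1
((¬Q → Q) → ((P → P) ∧ ((P → Q) ∨ P))): 1 ≤ 1, so result = 1
¬((¬Q → Q) → ((P → P) ∧ ((P → Q) ∨ P))): Gödel ¬ of 1 = 0 (operand ≠ 0)
(P ∨ P) = max(0.1, 0.1) = 0.1
¬P: Gödel ¬ of 0.1 = 0 (operand ≠ 0)
(¬P ∨ Q) = max(0, 0.91) = 0.91
((P ∨ P) ∨ (¬P ∨ Q)) = max(0.1, 0.91) = 0.91
(Q ∨ ((P ∨ P) ∨ (¬P ∨ Q))) = max(0.91, 0.91) = 0.91
((Q ∨ ((P ∨ P) ∨ (¬P ∨ Q))) ∧ P) = min(0.91, 0.1) = 0.1
(Q ∨ Q) = max(0.91, 0.91) = 0.91
(((Q ∨ ((P ∨ P) ∨ (¬P ∨ Q))) ∧ P) ∨ (Q ∨ Q)) = max(0.1, 0.91) = 0.91
(¬((¬Q → Q) → ((P → P) ∧ ((P → Q) ∨ P))) ∨ (((Q ∨ ((P ∨ P) ∨ (¬P ∨ Q))) ∧ P) ∨ (Q ∨ Q))) = max(0, 0.91) = 0.91

0.91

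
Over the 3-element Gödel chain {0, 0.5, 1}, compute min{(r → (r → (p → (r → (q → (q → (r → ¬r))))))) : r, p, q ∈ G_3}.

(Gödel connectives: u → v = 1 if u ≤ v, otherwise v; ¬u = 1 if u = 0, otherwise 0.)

The minimum is attained at r = 0.5, p = 0.5, q = 0.5:
  ¬r: Gödel ¬ of 0.5 = 0 (operand ≠ 0)
  (r → ¬r): 0.5 > 0, so result = 0
  (q → (r → ¬r)): 0.5 > 0, so result = 0
  (q → (q → (r → ¬r))): 0.5 > 0, so result = 0
  (r → (q → (q → (r → ¬r)))): 0.5 > 0, so result = 0
  (p → (r → (q → (q → (r → ¬r))))): 0.5 > 0, so result = 0
  (r → (p → (r → (q → (q → (r → ¬r)))))): 0.5 > 0, so result = 0
  (r → (r → (p → (r → (q → (q → (r → ¬r))))))): 0.5 > 0, so result = 0
Checking all 27 assignments confirms none give a value below 0.00.

0.00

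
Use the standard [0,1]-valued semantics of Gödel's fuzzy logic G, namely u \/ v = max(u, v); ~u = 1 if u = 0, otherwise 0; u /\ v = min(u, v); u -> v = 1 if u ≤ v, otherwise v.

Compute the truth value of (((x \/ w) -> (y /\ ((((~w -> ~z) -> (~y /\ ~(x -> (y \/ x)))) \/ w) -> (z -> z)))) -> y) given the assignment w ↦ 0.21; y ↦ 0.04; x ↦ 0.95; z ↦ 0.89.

1.00

(x \/ w) = max(0.95, 0.21) = 0.95
~w: Gödel ¬ of 0.21 = 0 (operand ≠ 0)
~z: Gödel ¬ of 0.89 = 0 (operand ≠ 0)
(~w -> ~z): 0 ≤ 0, so result = 1
~y: Gödel ¬ of 0.04 = 0 (operand ≠ 0)
(y \/ x) = max(0.04, 0.95) = 0.95
(x -> (y \/ x)): 0.95 ≤ 0.95, so result = 1
~(x -> (y \/ x)): Gödel ¬ of 1 = 0 (operand ≠ 0)
(~y /\ ~(x -> (y \/ x))) = min(0, 0) = 0
((~w -> ~z) -> (~y /\ ~(x -> (y \/ x)))): 1 > 0, so result = 0
(((~w -> ~z) -> (~y /\ ~(x -> (y \/ x)))) \/ w) = max(0, 0.21) = 0.21
(z -> z): 0.89 ≤ 0.89, so result = 1
((((~w -> ~z) -> (~y /\ ~(x -> (y \/ x)))) \/ w) -> (z -> z)): 0.21 ≤ 1, so result = 1
(y /\ ((((~w -> ~z) -> (~y /\ ~(x -> (y \/ x)))) \/ w) -> (z -> z))) = min(0.04, 1) = 0.04
((x \/ w) -> (y /\ ((((~w -> ~z) -> (~y /\ ~(x -> (y \/ x)))) \/ w) -> (z -> z)))): 0.95 > 0.04, so result = 0.04
(((x \/ w) -> (y /\ ((((~w -> ~z) -> (~y /\ ~(x -> (y \/ x)))) \/ w) -> (z -> z)))) -> y): 0.04 ≤ 0.04, so result = 1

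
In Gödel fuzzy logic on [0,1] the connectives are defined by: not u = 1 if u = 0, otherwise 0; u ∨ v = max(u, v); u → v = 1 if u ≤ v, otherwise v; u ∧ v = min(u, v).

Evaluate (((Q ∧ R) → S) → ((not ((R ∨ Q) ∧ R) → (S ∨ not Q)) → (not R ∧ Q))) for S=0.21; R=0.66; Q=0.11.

0.00

(Q ∧ R) = min(0.11, 0.66) = 0.11
((Q ∧ R) → S): 0.11 ≤ 0.21, so result = 1
(R ∨ Q) = max(0.66, 0.11) = 0.66
((R ∨ Q) ∧ R) = min(0.66, 0.66) = 0.66
not ((R ∨ Q) ∧ R): Gödel ¬ of 0.66 = 0 (operand ≠ 0)
not Q: Gödel ¬ of 0.11 = 0 (operand ≠ 0)
(S ∨ not Q) = max(0.21, 0) = 0.21
(not ((R ∨ Q) ∧ R) → (S ∨ not Q)): 0 ≤ 0.21, so result = 1
not R: Gödel ¬ of 0.66 = 0 (operand ≠ 0)
(not R ∧ Q) = min(0, 0.11) = 0
((not ((R ∨ Q) ∧ R) → (S ∨ not Q)) → (not R ∧ Q)): 1 > 0, so result = 0
(((Q ∧ R) → S) → ((not ((R ∨ Q) ∧ R) → (S ∨ not Q)) → (not R ∧ Q))): 1 > 0, so result = 0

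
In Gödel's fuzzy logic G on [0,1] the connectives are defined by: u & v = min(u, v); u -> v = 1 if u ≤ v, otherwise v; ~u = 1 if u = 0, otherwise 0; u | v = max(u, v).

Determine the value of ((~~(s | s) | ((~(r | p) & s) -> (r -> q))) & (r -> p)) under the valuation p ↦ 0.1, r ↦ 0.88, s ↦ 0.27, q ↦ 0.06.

(s | s) = max(0.27, 0.27) = 0.27
~(s | s): Gödel ¬ of 0.27 = 0 (operand ≠ 0)
~~(s | s): Gödel ¬ of 0 = 1 (operand is 0)
(r | p) = max(0.88, 0.1) = 0.88
~(r | p): Gödel ¬ of 0.88 = 0 (operand ≠ 0)
(~(r | p) & s) = min(0, 0.27) = 0
(r -> q): 0.88 > 0.06, so result = 0.06
((~(r | p) & s) -> (r -> q)): 0 ≤ 0.06, so result = 1
(~~(s | s) | ((~(r | p) & s) -> (r -> q))) = max(1, 1) = 1
(r -> p): 0.88 > 0.1, so result = 0.1
((~~(s | s) | ((~(r | p) & s) -> (r -> q))) & (r -> p)) = min(1, 0.1) = 0.1

0.10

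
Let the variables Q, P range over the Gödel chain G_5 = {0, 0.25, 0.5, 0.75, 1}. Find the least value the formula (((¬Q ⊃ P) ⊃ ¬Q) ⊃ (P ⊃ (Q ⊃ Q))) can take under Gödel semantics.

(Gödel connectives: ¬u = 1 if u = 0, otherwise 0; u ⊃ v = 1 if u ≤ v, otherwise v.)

1.00

Every assignment gives 1. For instance at Q = 0, P = 0:
  ¬Q: Gödel ¬ of 0 = 1 (operand is 0)
  (¬Q ⊃ P): 1 > 0, so result = 0
  ¬Q: Gödel ¬ of 0 = 1 (operand is 0)
  ((¬Q ⊃ P) ⊃ ¬Q): 0 ≤ 1, so result = 1
  (Q ⊃ Q): 0 ≤ 0, so result = 1
  (P ⊃ (Q ⊃ Q)): 0 ≤ 1, so result = 1
  (((¬Q ⊃ P) ⊃ ¬Q) ⊃ (P ⊃ (Q ⊃ Q))): 1 ≤ 1, so result = 1
All 25 assignments give value 1 — the formula is a G_5-tautology.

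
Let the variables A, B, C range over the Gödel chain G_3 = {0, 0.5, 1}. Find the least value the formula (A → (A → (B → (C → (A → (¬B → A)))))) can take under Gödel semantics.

1.00

Every assignment gives 1. For instance at A = 0, B = 0, C = 0:
  ¬B: Gödel ¬ of 0 = 1 (operand is 0)
  (¬B → A): 1 > 0, so result = 0
  (A → (¬B → A)): 0 ≤ 0, so result = 1
  (C → (A → (¬B → A))): 0 ≤ 1, so result = 1
  (B → (C → (A → (¬B → A)))): 0 ≤ 1, so result = 1
  (A → (B → (C → (A → (¬B → A))))): 0 ≤ 1, so result = 1
  (A → (A → (B → (C → (A → (¬B → A)))))): 0 ≤ 1, so result = 1
All 27 assignments give value 1 — the formula is a G_3-tautology.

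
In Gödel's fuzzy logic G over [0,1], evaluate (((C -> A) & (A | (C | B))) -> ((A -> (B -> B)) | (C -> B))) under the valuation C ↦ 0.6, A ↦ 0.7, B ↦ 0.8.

1.00

(C -> A): 0.6 ≤ 0.7, so result = 1
(C | B) = max(0.6, 0.8) = 0.8
(A | (C | B)) = max(0.7, 0.8) = 0.8
((C -> A) & (A | (C | B))) = min(1, 0.8) = 0.8
(B -> B): 0.8 ≤ 0.8, so result = 1
(A -> (B -> B)): 0.7 ≤ 1, so result = 1
(C -> B): 0.6 ≤ 0.8, so result = 1
((A -> (B -> B)) | (C -> B)) = max(1, 1) = 1
(((C -> A) & (A | (C | B))) -> ((A -> (B -> B)) | (C -> B))): 0.8 ≤ 1, so result = 1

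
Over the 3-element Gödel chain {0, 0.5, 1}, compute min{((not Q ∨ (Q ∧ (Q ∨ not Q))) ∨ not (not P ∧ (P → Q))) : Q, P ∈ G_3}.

The minimum is attained at Q = 0.5, P = 0:
  not Q: Gödel ¬ of 0.5 = 0 (operand ≠ 0)
  not Q: Gödel ¬ of 0.5 = 0 (operand ≠ 0)
  (Q ∨ not Q) = max(0.5, 0) = 0.5
  (Q ∧ (Q ∨ not Q)) = min(0.5, 0.5) = 0.5
  (not Q ∨ (Q ∧ (Q ∨ not Q))) = max(0, 0.5) = 0.5
  not P: Gödel ¬ of 0 = 1 (operand is 0)
  (P → Q): 0 ≤ 0.5, so result = 1
  (not P ∧ (P → Q)) = min(1, 1) = 1
  not (not P ∧ (P → Q)): Gödel ¬ of 1 = 0 (operand ≠ 0)
  ((not Q ∨ (Q ∧ (Q ∨ not Q))) ∨ not (not P ∧ (P → Q))) = max(0.5, 0) = 0.5
Checking all 9 assignments confirms none give a value below 0.50.

0.50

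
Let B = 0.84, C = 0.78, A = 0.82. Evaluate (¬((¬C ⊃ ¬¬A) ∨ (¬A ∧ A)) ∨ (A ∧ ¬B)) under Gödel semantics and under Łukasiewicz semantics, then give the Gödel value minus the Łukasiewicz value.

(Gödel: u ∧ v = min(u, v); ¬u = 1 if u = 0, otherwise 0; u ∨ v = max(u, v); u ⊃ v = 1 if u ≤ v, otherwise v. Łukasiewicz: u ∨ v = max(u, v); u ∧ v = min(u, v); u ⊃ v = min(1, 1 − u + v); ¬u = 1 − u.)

Gödel evaluation:
  ¬C: Gödel ¬ of 0.78 = 0 (operand ≠ 0)
  ¬A: Gödel ¬ of 0.82 = 0 (operand ≠ 0)
  ¬¬A: Gödel ¬ of 0 = 1 (operand is 0)
  (¬C ⊃ ¬¬A): 0 ≤ 1, so result = 1
  ¬A: Gödel ¬ of 0.82 = 0 (operand ≠ 0)
  (¬A ∧ A) = min(0, 0.82) = 0
  ((¬C ⊃ ¬¬A) ∨ (¬A ∧ A)) = max(1, 0) = 1
  ¬((¬C ⊃ ¬¬A) ∨ (¬A ∧ A)): Gödel ¬ of 1 = 0 (operand ≠ 0)
  ¬B: Gödel ¬ of 0.84 = 0 (operand ≠ 0)
  (A ∧ ¬B) = min(0.82, 0) = 0
  (¬((¬C ⊃ ¬¬A) ∨ (¬A ∧ A)) ∨ (A ∧ ¬B)) = max(0, 0) = 0
  Gödel value = 0
Łukasiewicz evaluation:
  ¬C: Łukasiewicz ¬ gives 1 − 0.78 = 0.22
  ¬A: Łukasiewicz ¬ gives 1 − 0.82 = 0.18
  ¬¬A: Łukasiewicz ¬ gives 1 − 0.18 = 0.82
  (¬C ⊃ ¬¬A): min(1, 1 − 0.22 + 0.82) = 1
  ¬A: Łukasiewicz ¬ gives 1 − 0.82 = 0.18
  (¬A ∧ A) = min(0.18, 0.82) = 0.18
  ((¬C ⊃ ¬¬A) ∨ (¬A ∧ A)) = max(1, 0.18) = 1
  ¬((¬C ⊃ ¬¬A) ∨ (¬A ∧ A)): Łukasiewicz ¬ gives 1 − 1 = 0
  ¬B: Łukasiewicz ¬ gives 1 − 0.84 = 0.16
  (A ∧ ¬B) = min(0.82, 0.16) = 0.16
  (¬((¬C ⊃ ¬¬A) ∨ (¬A ∧ A)) ∨ (A ∧ ¬B)) = max(0, 0.16) = 0.16
  Łukasiewicz value = 0.16
Difference: 0 − 0.16 = -0.16

-0.16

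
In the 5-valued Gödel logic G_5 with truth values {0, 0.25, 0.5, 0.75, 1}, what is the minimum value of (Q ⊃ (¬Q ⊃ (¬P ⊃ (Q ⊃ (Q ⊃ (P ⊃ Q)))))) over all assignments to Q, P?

Every assignment gives 1. For instance at Q = 0, P = 0:
  ¬Q: Gödel ¬ of 0 = 1 (operand is 0)
  ¬P: Gödel ¬ of 0 = 1 (operand is 0)
  (P ⊃ Q): 0 ≤ 0, so result = 1
  (Q ⊃ (P ⊃ Q)): 0 ≤ 1, so result = 1
  (Q ⊃ (Q ⊃ (P ⊃ Q))): 0 ≤ 1, so result = 1
  (¬P ⊃ (Q ⊃ (Q ⊃ (P ⊃ Q)))): 1 ≤ 1, so result = 1
  (¬Q ⊃ (¬P ⊃ (Q ⊃ (Q ⊃ (P ⊃ Q))))): 1 ≤ 1, so result = 1
  (Q ⊃ (¬Q ⊃ (¬P ⊃ (Q ⊃ (Q ⊃ (P ⊃ Q)))))): 0 ≤ 1, so result = 1
All 25 assignments give value 1 — the formula is a G_5-tautology.

1.00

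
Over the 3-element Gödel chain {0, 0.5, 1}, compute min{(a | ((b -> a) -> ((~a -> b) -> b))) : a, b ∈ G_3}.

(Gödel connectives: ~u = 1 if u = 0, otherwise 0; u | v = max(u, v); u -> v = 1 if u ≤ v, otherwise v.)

0.50

The minimum is attained at a = 0.5, b = 0:
  (b -> a): 0 ≤ 0.5, so result = 1
  ~a: Gödel ¬ of 0.5 = 0 (operand ≠ 0)
  (~a -> b): 0 ≤ 0, so result = 1
  ((~a -> b) -> b): 1 > 0, so result = 0
  ((b -> a) -> ((~a -> b) -> b)): 1 > 0, so result = 0
  (a | ((b -> a) -> ((~a -> b) -> b))) = max(0.5, 0) = 0.5
Checking all 9 assignments confirms none give a value below 0.50.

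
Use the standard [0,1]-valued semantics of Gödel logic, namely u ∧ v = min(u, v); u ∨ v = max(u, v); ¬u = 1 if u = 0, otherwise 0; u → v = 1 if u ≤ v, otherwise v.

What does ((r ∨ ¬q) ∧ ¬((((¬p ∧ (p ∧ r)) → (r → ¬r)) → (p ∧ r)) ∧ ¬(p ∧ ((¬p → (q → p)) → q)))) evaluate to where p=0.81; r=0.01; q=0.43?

¬q: Gödel ¬ of 0.43 = 0 (operand ≠ 0)
(r ∨ ¬q) = max(0.01, 0) = 0.01
¬p: Gödel ¬ of 0.81 = 0 (operand ≠ 0)
(p ∧ r) = min(0.81, 0.01) = 0.01
(¬p ∧ (p ∧ r)) = min(0, 0.01) = 0
¬r: Gödel ¬ of 0.01 = 0 (operand ≠ 0)
(r → ¬r): 0.01 > 0, so result = 0
((¬p ∧ (p ∧ r)) → (r → ¬r)): 0 ≤ 0, so result = 1
(p ∧ r) = min(0.81, 0.01) = 0.01
(((¬p ∧ (p ∧ r)) → (r → ¬r)) → (p ∧ r)): 1 > 0.01, so result = 0.01
¬p: Gödel ¬ of 0.81 = 0 (operand ≠ 0)
(q → p): 0.43 ≤ 0.81, so result = 1
(¬p → (q → p)): 0 ≤ 1, so result = 1
((¬p → (q → p)) → q): 1 > 0.43, so result = 0.43
(p ∧ ((¬p → (q → p)) → q)) = min(0.81, 0.43) = 0.43
¬(p ∧ ((¬p → (q → p)) → q)): Gödel ¬ of 0.43 = 0 (operand ≠ 0)
((((¬p ∧ (p ∧ r)) → (r → ¬r)) → (p ∧ r)) ∧ ¬(p ∧ ((¬p → (q → p)) → q))) = min(0.01, 0) = 0
¬((((¬p ∧ (p ∧ r)) → (r → ¬r)) → (p ∧ r)) ∧ ¬(p ∧ ((¬p → (q → p)) → q))): Gödel ¬ of 0 = 1 (operand is 0)
((r ∨ ¬q) ∧ ¬((((¬p ∧ (p ∧ r)) → (r → ¬r)) → (p ∧ r)) ∧ ¬(p ∧ ((¬p → (q → p)) → q)))) = min(0.01, 1) = 0.01

0.01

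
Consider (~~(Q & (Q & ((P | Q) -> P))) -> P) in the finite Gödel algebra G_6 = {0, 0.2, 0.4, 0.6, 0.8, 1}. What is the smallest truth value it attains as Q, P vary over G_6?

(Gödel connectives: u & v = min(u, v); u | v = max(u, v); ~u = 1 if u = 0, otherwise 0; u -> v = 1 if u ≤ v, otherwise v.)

The minimum is attained at Q = 0.2, P = 0.2:
  (P | Q) = max(0.2, 0.2) = 0.2
  ((P | Q) -> P): 0.2 ≤ 0.2, so result = 1
  (Q & ((P | Q) -> P)) = min(0.2, 1) = 0.2
  (Q & (Q & ((P | Q) -> P))) = min(0.2, 0.2) = 0.2
  ~(Q & (Q & ((P | Q) -> P))): Gödel ¬ of 0.2 = 0 (operand ≠ 0)
  ~~(Q & (Q & ((P | Q) -> P))): Gödel ¬ of 0 = 1 (operand is 0)
  (~~(Q & (Q & ((P | Q) -> P))) -> P): 1 > 0.2, so result = 0.2
Checking all 36 assignments confirms none give a value below 0.20.

0.20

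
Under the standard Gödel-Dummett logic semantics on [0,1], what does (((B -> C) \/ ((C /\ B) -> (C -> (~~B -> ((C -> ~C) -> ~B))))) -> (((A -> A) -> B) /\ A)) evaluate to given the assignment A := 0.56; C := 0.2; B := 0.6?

(B -> C): 0.6 > 0.2, so result = 0.2
(C /\ B) = min(0.2, 0.6) = 0.2
~B: Gödel ¬ of 0.6 = 0 (operand ≠ 0)
~~B: Gödel ¬ of 0 = 1 (operand is 0)
~C: Gödel ¬ of 0.2 = 0 (operand ≠ 0)
(C -> ~C): 0.2 > 0, so result = 0
~B: Gödel ¬ of 0.6 = 0 (operand ≠ 0)
((C -> ~C) -> ~B): 0 ≤ 0, so result = 1
(~~B -> ((C -> ~C) -> ~B)): 1 ≤ 1, so result = 1
(C -> (~~B -> ((C -> ~C) -> ~B))): 0.2 ≤ 1, so result = 1
((C /\ B) -> (C -> (~~B -> ((C -> ~C) -> ~B)))): 0.2 ≤ 1, so result = 1
((B -> C) \/ ((C /\ B) -> (C -> (~~B -> ((C -> ~C) -> ~B))))) = max(0.2, 1) = 1
(A -> A): 0.56 ≤ 0.56, so result = 1
((A -> A) -> B): 1 > 0.6, so result = 0.6
(((A -> A) -> B) /\ A) = min(0.6, 0.56) = 0.56
(((B -> C) \/ ((C /\ B) -> (C -> (~~B -> ((C -> ~C) -> ~B))))) -> (((A -> A) -> B) /\ A)): 1 > 0.56, so result = 0.56

0.56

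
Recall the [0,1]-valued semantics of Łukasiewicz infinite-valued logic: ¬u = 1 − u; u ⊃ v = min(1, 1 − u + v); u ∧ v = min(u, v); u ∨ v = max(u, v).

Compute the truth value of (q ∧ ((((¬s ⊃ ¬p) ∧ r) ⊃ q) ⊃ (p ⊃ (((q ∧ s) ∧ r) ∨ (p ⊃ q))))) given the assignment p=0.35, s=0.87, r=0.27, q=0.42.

0.42

¬s: Łukasiewicz ¬ gives 1 − 0.87 = 0.13
¬p: Łukasiewicz ¬ gives 1 − 0.35 = 0.65
(¬s ⊃ ¬p): min(1, 1 − 0.13 + 0.65) = 1
((¬s ⊃ ¬p) ∧ r) = min(1, 0.27) = 0.27
(((¬s ⊃ ¬p) ∧ r) ⊃ q): min(1, 1 − 0.27 + 0.42) = 1
(q ∧ s) = min(0.42, 0.87) = 0.42
((q ∧ s) ∧ r) = min(0.42, 0.27) = 0.27
(p ⊃ q): min(1, 1 − 0.35 + 0.42) = 1
(((q ∧ s) ∧ r) ∨ (p ⊃ q)) = max(0.27, 1) = 1
(p ⊃ (((q ∧ s) ∧ r) ∨ (p ⊃ q))): min(1, 1 − 0.35 + 1) = 1
((((¬s ⊃ ¬p) ∧ r) ⊃ q) ⊃ (p ⊃ (((q ∧ s) ∧ r) ∨ (p ⊃ q)))): min(1, 1 − 1 + 1) = 1
(q ∧ ((((¬s ⊃ ¬p) ∧ r) ⊃ q) ⊃ (p ⊃ (((q ∧ s) ∧ r) ∨ (p ⊃ q))))) = min(0.42, 1) = 0.42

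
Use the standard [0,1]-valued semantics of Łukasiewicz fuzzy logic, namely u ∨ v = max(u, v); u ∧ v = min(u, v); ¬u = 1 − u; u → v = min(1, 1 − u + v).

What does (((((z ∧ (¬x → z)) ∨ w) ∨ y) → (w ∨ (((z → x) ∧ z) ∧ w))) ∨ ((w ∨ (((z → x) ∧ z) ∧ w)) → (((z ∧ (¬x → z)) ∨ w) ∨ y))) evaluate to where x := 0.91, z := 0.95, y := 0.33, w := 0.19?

1.00

¬x: Łukasiewicz ¬ gives 1 − 0.91 = 0.09
(¬x → z): min(1, 1 − 0.09 + 0.95) = 1
(z ∧ (¬x → z)) = min(0.95, 1) = 0.95
((z ∧ (¬x → z)) ∨ w) = max(0.95, 0.19) = 0.95
(((z ∧ (¬x → z)) ∨ w) ∨ y) = max(0.95, 0.33) = 0.95
(z → x): min(1, 1 − 0.95 + 0.91) = 0.96
((z → x) ∧ z) = min(0.96, 0.95) = 0.95
(((z → x) ∧ z) ∧ w) = min(0.95, 0.19) = 0.19
(w ∨ (((z → x) ∧ z) ∧ w)) = max(0.19, 0.19) = 0.19
((((z ∧ (¬x → z)) ∨ w) ∨ y) → (w ∨ (((z → x) ∧ z) ∧ w))): min(1, 1 − 0.95 + 0.19) = 0.24
(z → x): min(1, 1 − 0.95 + 0.91) = 0.96
((z → x) ∧ z) = min(0.96, 0.95) = 0.95
(((z → x) ∧ z) ∧ w) = min(0.95, 0.19) = 0.19
(w ∨ (((z → x) ∧ z) ∧ w)) = max(0.19, 0.19) = 0.19
¬x: Łukasiewicz ¬ gives 1 − 0.91 = 0.09
(¬x → z): min(1, 1 − 0.09 + 0.95) = 1
(z ∧ (¬x → z)) = min(0.95, 1) = 0.95
((z ∧ (¬x → z)) ∨ w) = max(0.95, 0.19) = 0.95
(((z ∧ (¬x → z)) ∨ w) ∨ y) = max(0.95, 0.33) = 0.95
((w ∨ (((z → x) ∧ z) ∧ w)) → (((z ∧ (¬x → z)) ∨ w) ∨ y)): min(1, 1 − 0.19 + 0.95) = 1
(((((z ∧ (¬x → z)) ∨ w) ∨ y) → (w ∨ (((z → x) ∧ z) ∧ w))) ∨ ((w ∨ (((z → x) ∧ z) ∧ w)) → (((z ∧ (¬x → z)) ∨ w) ∨ y))) = max(0.24, 1) = 1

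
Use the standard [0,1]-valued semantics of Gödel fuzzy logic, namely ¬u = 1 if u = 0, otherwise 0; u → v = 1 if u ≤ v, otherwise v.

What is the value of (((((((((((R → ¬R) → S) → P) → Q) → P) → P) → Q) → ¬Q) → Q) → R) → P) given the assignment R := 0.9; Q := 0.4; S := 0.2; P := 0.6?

¬R: Gödel ¬ of 0.9 = 0 (operand ≠ 0)
(R → ¬R): 0.9 > 0, so result = 0
((R → ¬R) → S): 0 ≤ 0.2, so result = 1
(((R → ¬R) → S) → P): 1 > 0.6, so result = 0.6
((((R → ¬R) → S) → P) → Q): 0.6 > 0.4, so result = 0.4
(((((R → ¬R) → S) → P) → Q) → P): 0.4 ≤ 0.6, so result = 1
((((((R → ¬R) → S) → P) → Q) → P) → P): 1 > 0.6, so result = 0.6
(((((((R → ¬R) → S) → P) → Q) → P) → P) → Q): 0.6 > 0.4, so result = 0.4
¬Q: Gödel ¬ of 0.4 = 0 (operand ≠ 0)
((((((((R → ¬R) → S) → P) → Q) → P) → P) → Q) → ¬Q): 0.4 > 0, so result = 0
(((((((((R → ¬R) → S) → P) → Q) → P) → P) → Q) → ¬Q) → Q): 0 ≤ 0.4, so result = 1
((((((((((R → ¬R) → S) → P) → Q) → P) → P) → Q) → ¬Q) → Q) → R): 1 > 0.9, so result = 0.9
(((((((((((R → ¬R) → S) → P) → Q) → P) → P) → Q) → ¬Q) → Q) → R) → P): 0.9 > 0.6, so result = 0.6

0.60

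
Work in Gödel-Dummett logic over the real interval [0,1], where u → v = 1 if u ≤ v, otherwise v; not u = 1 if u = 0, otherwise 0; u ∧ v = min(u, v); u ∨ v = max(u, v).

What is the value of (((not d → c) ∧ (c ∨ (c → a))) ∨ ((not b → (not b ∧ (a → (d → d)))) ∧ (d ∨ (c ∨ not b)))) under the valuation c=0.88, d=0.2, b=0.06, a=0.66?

not d: Gödel ¬ of 0.2 = 0 (operand ≠ 0)
(not d → c): 0 ≤ 0.88, so result = 1
(c → a): 0.88 > 0.66, so result = 0.66
(c ∨ (c → a)) = max(0.88, 0.66) = 0.88
((not d → c) ∧ (c ∨ (c → a))) = min(1, 0.88) = 0.88
not b: Gödel ¬ of 0.06 = 0 (operand ≠ 0)
not b: Gödel ¬ of 0.06 = 0 (operand ≠ 0)
(d → d): 0.2 ≤ 0.2, so result = 1
(a → (d → d)): 0.66 ≤ 1, so result = 1
(not b ∧ (a → (d → d))) = min(0, 1) = 0
(not b → (not b ∧ (a → (d → d)))): 0 ≤ 0, so result = 1
not b: Gödel ¬ of 0.06 = 0 (operand ≠ 0)
(c ∨ not b) = max(0.88, 0) = 0.88
(d ∨ (c ∨ not b)) = max(0.2, 0.88) = 0.88
((not b → (not b ∧ (a → (d → d)))) ∧ (d ∨ (c ∨ not b))) = min(1, 0.88) = 0.88
(((not d → c) ∧ (c ∨ (c → a))) ∨ ((not b → (not b ∧ (a → (d → d)))) ∧ (d ∨ (c ∨ not b)))) = max(0.88, 0.88) = 0.88

0.88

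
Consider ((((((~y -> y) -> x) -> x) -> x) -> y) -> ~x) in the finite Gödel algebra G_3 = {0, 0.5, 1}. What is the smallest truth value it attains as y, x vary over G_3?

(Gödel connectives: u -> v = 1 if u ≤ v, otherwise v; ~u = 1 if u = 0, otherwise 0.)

The minimum is attained at y = 0.5, x = 0.5:
  ~y: Gödel ¬ of 0.5 = 0 (operand ≠ 0)
  (~y -> y): 0 ≤ 0.5, so result = 1
  ((~y -> y) -> x): 1 > 0.5, so result = 0.5
  (((~y -> y) -> x) -> x): 0.5 ≤ 0.5, so result = 1
  ((((~y -> y) -> x) -> x) -> x): 1 > 0.5, so result = 0.5
  (((((~y -> y) -> x) -> x) -> x) -> y): 0.5 ≤ 0.5, so result = 1
  ~x: Gödel ¬ of 0.5 = 0 (operand ≠ 0)
  ((((((~y -> y) -> x) -> x) -> x) -> y) -> ~x): 1 > 0, so result = 0
Checking all 9 assignments confirms none give a value below 0.00.

0.00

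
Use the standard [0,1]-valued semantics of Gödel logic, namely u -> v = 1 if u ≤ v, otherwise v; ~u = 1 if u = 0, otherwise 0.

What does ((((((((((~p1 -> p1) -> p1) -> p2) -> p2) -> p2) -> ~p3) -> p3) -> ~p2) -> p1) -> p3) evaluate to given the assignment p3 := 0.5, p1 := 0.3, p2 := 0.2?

~p1: Gödel ¬ of 0.3 = 0 (operand ≠ 0)
(~p1 -> p1): 0 ≤ 0.3, so result = 1
((~p1 -> p1) -> p1): 1 > 0.3, so result = 0.3
(((~p1 -> p1) -> p1) -> p2): 0.3 > 0.2, so result = 0.2
((((~p1 -> p1) -> p1) -> p2) -> p2): 0.2 ≤ 0.2, so result = 1
(((((~p1 -> p1) -> p1) -> p2) -> p2) -> p2): 1 > 0.2, so result = 0.2
~p3: Gödel ¬ of 0.5 = 0 (operand ≠ 0)
((((((~p1 -> p1) -> p1) -> p2) -> p2) -> p2) -> ~p3): 0.2 > 0, so result = 0
(((((((~p1 -> p1) -> p1) -> p2) -> p2) -> p2) -> ~p3) -> p3): 0 ≤ 0.5, so result = 1
~p2: Gödel ¬ of 0.2 = 0 (operand ≠ 0)
((((((((~p1 -> p1) -> p1) -> p2) -> p2) -> p2) -> ~p3) -> p3) -> ~p2): 1 > 0, so result = 0
(((((((((~p1 -> p1) -> p1) -> p2) -> p2) -> p2) -> ~p3) -> p3) -> ~p2) -> p1): 0 ≤ 0.3, so result = 1
((((((((((~p1 -> p1) -> p1) -> p2) -> p2) -> p2) -> ~p3) -> p3) -> ~p2) -> p1) -> p3): 1 > 0.5, so result = 0.5

0.50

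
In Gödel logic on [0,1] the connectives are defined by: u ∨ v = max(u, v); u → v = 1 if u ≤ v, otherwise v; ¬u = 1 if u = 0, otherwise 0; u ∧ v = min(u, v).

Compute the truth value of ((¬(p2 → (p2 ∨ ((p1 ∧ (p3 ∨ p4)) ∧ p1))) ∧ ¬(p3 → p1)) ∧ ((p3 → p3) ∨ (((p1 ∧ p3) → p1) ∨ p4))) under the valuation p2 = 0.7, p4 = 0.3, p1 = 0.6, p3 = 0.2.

(p3 ∨ p4) = max(0.2, 0.3) = 0.3
(p1 ∧ (p3 ∨ p4)) = min(0.6, 0.3) = 0.3
((p1 ∧ (p3 ∨ p4)) ∧ p1) = min(0.3, 0.6) = 0.3
(p2 ∨ ((p1 ∧ (p3 ∨ p4)) ∧ p1)) = max(0.7, 0.3) = 0.7
(p2 → (p2 ∨ ((p1 ∧ (p3 ∨ p4)) ∧ p1))): 0.7 ≤ 0.7, so result = 1
¬(p2 → (p2 ∨ ((p1 ∧ (p3 ∨ p4)) ∧ p1))): Gödel ¬ of 1 = 0 (operand ≠ 0)
(p3 → p1): 0.2 ≤ 0.6, so result = 1
¬(p3 → p1): Gödel ¬ of 1 = 0 (operand ≠ 0)
(¬(p2 → (p2 ∨ ((p1 ∧ (p3 ∨ p4)) ∧ p1))) ∧ ¬(p3 → p1)) = min(0, 0) = 0
(p3 → p3): 0.2 ≤ 0.2, so result = 1
(p1 ∧ p3) = min(0.6, 0.2) = 0.2
((p1 ∧ p3) → p1): 0.2 ≤ 0.6, so result = 1
(((p1 ∧ p3) → p1) ∨ p4) = max(1, 0.3) = 1
((p3 → p3) ∨ (((p1 ∧ p3) → p1) ∨ p4)) = max(1, 1) = 1
((¬(p2 → (p2 ∨ ((p1 ∧ (p3 ∨ p4)) ∧ p1))) ∧ ¬(p3 → p1)) ∧ ((p3 → p3) ∨ (((p1 ∧ p3) → p1) ∨ p4))) = min(0, 1) = 0

0.00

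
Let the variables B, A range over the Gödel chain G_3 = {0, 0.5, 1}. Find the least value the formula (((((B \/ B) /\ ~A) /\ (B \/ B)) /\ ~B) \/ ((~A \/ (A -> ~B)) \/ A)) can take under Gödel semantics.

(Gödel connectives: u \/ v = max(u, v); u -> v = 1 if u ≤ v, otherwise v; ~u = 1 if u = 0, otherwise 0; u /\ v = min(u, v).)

The minimum is attained at B = 0.5, A = 0.5:
  (B \/ B) = max(0.5, 0.5) = 0.5
  ~A: Gödel ¬ of 0.5 = 0 (operand ≠ 0)
  ((B \/ B) /\ ~A) = min(0.5, 0) = 0
  (B \/ B) = max(0.5, 0.5) = 0.5
  (((B \/ B) /\ ~A) /\ (B \/ B)) = min(0, 0.5) = 0
  ~B: Gödel ¬ of 0.5 = 0 (operand ≠ 0)
  ((((B \/ B) /\ ~A) /\ (B \/ B)) /\ ~B) = min(0, 0) = 0
  ~A: Gödel ¬ of 0.5 = 0 (operand ≠ 0)
  ~B: Gödel ¬ of 0.5 = 0 (operand ≠ 0)
  (A -> ~B): 0.5 > 0, so result = 0
  (~A \/ (A -> ~B)) = max(0, 0) = 0
  ((~A \/ (A -> ~B)) \/ A) = max(0, 0.5) = 0.5
  (((((B \/ B) /\ ~A) /\ (B \/ B)) /\ ~B) \/ ((~A \/ (A -> ~B)) \/ A)) = max(0, 0.5) = 0.5
Checking all 9 assignments confirms none give a value below 0.50.

0.50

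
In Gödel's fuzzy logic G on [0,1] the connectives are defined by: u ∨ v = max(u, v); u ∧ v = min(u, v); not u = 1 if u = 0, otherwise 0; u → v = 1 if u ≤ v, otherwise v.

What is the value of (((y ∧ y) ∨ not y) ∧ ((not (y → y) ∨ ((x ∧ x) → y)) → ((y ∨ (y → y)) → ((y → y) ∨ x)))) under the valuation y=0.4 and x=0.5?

0.40

(y ∧ y) = min(0.4, 0.4) = 0.4
not y: Gödel ¬ of 0.4 = 0 (operand ≠ 0)
((y ∧ y) ∨ not y) = max(0.4, 0) = 0.4
(y → y): 0.4 ≤ 0.4, so result = 1
not (y → y): Gödel ¬ of 1 = 0 (operand ≠ 0)
(x ∧ x) = min(0.5, 0.5) = 0.5
((x ∧ x) → y): 0.5 > 0.4, so result = 0.4
(not (y → y) ∨ ((x ∧ x) → y)) = max(0, 0.4) = 0.4
(y → y): 0.4 ≤ 0.4, so result = 1
(y ∨ (y → y)) = max(0.4, 1) = 1
(y → y): 0.4 ≤ 0.4, so result = 1
((y → y) ∨ x) = max(1, 0.5) = 1
((y ∨ (y → y)) → ((y → y) ∨ x)): 1 ≤ 1, so result = 1
((not (y → y) ∨ ((x ∧ x) → y)) → ((y ∨ (y → y)) → ((y → y) ∨ x))): 0.4 ≤ 1, so result = 1
(((y ∧ y) ∨ not y) ∧ ((not (y → y) ∨ ((x ∧ x) → y)) → ((y ∨ (y → y)) → ((y → y) ∨ x)))) = min(0.4, 1) = 0.4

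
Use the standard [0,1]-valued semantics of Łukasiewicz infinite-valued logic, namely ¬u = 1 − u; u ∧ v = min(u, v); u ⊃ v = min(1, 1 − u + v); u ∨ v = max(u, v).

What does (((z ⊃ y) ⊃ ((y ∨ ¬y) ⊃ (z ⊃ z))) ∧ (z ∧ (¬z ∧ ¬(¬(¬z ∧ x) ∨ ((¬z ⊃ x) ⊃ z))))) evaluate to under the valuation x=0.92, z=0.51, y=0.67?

(z ⊃ y): min(1, 1 − 0.51 + 0.67) = 1
¬y: Łukasiewicz ¬ gives 1 − 0.67 = 0.33
(y ∨ ¬y) = max(0.67, 0.33) = 0.67
(z ⊃ z): min(1, 1 − 0.51 + 0.51) = 1
((y ∨ ¬y) ⊃ (z ⊃ z)): min(1, 1 − 0.67 + 1) = 1
((z ⊃ y) ⊃ ((y ∨ ¬y) ⊃ (z ⊃ z))): min(1, 1 − 1 + 1) = 1
¬z: Łukasiewicz ¬ gives 1 − 0.51 = 0.49
¬z: Łukasiewicz ¬ gives 1 − 0.51 = 0.49
(¬z ∧ x) = min(0.49, 0.92) = 0.49
¬(¬z ∧ x): Łukasiewicz ¬ gives 1 − 0.49 = 0.51
¬z: Łukasiewicz ¬ gives 1 − 0.51 = 0.49
(¬z ⊃ x): min(1, 1 − 0.49 + 0.92) = 1
((¬z ⊃ x) ⊃ z): min(1, 1 − 1 + 0.51) = 0.51
(¬(¬z ∧ x) ∨ ((¬z ⊃ x) ⊃ z)) = max(0.51, 0.51) = 0.51
¬(¬(¬z ∧ x) ∨ ((¬z ⊃ x) ⊃ z)): Łukasiewicz ¬ gives 1 − 0.51 = 0.49
(¬z ∧ ¬(¬(¬z ∧ x) ∨ ((¬z ⊃ x) ⊃ z))) = min(0.49, 0.49) = 0.49
(z ∧ (¬z ∧ ¬(¬(¬z ∧ x) ∨ ((¬z ⊃ x) ⊃ z)))) = min(0.51, 0.49) = 0.49
(((z ⊃ y) ⊃ ((y ∨ ¬y) ⊃ (z ⊃ z))) ∧ (z ∧ (¬z ∧ ¬(¬(¬z ∧ x) ∨ ((¬z ⊃ x) ⊃ z))))) = min(1, 0.49) = 0.49

0.49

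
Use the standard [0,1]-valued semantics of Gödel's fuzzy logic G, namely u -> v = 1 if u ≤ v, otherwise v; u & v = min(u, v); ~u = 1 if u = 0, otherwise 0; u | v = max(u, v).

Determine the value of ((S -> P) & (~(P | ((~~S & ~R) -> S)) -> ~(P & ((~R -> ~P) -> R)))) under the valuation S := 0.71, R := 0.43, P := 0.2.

0.20

(S -> P): 0.71 > 0.2, so result = 0.2
~S: Gödel ¬ of 0.71 = 0 (operand ≠ 0)
~~S: Gödel ¬ of 0 = 1 (operand is 0)
~R: Gödel ¬ of 0.43 = 0 (operand ≠ 0)
(~~S & ~R) = min(1, 0) = 0
((~~S & ~R) -> S): 0 ≤ 0.71, so result = 1
(P | ((~~S & ~R) -> S)) = max(0.2, 1) = 1
~(P | ((~~S & ~R) -> S)): Gödel ¬ of 1 = 0 (operand ≠ 0)
~R: Gödel ¬ of 0.43 = 0 (operand ≠ 0)
~P: Gödel ¬ of 0.2 = 0 (operand ≠ 0)
(~R -> ~P): 0 ≤ 0, so result = 1
((~R -> ~P) -> R): 1 > 0.43, so result = 0.43
(P & ((~R -> ~P) -> R)) = min(0.2, 0.43) = 0.2
~(P & ((~R -> ~P) -> R)): Gödel ¬ of 0.2 = 0 (operand ≠ 0)
(~(P | ((~~S & ~R) -> S)) -> ~(P & ((~R -> ~P) -> R))): 0 ≤ 0, so result = 1
((S -> P) & (~(P | ((~~S & ~R) -> S)) -> ~(P & ((~R -> ~P) -> R)))) = min(0.2, 1) = 0.2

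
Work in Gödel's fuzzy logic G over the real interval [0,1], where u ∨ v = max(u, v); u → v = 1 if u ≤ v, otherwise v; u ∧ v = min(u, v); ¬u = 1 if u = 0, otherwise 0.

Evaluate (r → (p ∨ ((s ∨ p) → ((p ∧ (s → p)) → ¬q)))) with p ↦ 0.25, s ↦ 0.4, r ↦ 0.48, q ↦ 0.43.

(s ∨ p) = max(0.4, 0.25) = 0.4
(s → p): 0.4 > 0.25, so result = 0.25
(p ∧ (s → p)) = min(0.25, 0.25) = 0.25
¬q: Gödel ¬ of 0.43 = 0 (operand ≠ 0)
((p ∧ (s → p)) → ¬q): 0.25 > 0, so result = 0
((s ∨ p) → ((p ∧ (s → p)) → ¬q)): 0.4 > 0, so result = 0
(p ∨ ((s ∨ p) → ((p ∧ (s → p)) → ¬q))) = max(0.25, 0) = 0.25
(r → (p ∨ ((s ∨ p) → ((p ∧ (s → p)) → ¬q)))): 0.48 > 0.25, so result = 0.25

0.25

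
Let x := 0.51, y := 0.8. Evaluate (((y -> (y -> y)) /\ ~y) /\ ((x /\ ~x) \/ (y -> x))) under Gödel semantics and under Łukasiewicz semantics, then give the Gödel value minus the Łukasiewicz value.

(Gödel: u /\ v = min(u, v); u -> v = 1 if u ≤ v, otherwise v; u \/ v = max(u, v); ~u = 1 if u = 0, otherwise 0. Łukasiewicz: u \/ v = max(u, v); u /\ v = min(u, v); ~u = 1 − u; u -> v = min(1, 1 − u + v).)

Gödel evaluation:
  (y -> y): 0.8 ≤ 0.8, so result = 1
  (y -> (y -> y)): 0.8 ≤ 1, so result = 1
  ~y: Gödel ¬ of 0.8 = 0 (operand ≠ 0)
  ((y -> (y -> y)) /\ ~y) = min(1, 0) = 0
  ~x: Gödel ¬ of 0.51 = 0 (operand ≠ 0)
  (x /\ ~x) = min(0.51, 0) = 0
  (y -> x): 0.8 > 0.51, so result = 0.51
  ((x /\ ~x) \/ (y -> x)) = max(0, 0.51) = 0.51
  (((y -> (y -> y)) /\ ~y) /\ ((x /\ ~x) \/ (y -> x))) = min(0, 0.51) = 0
  Gödel value = 0
Łukasiewicz evaluation:
  (y -> y): min(1, 1 − 0.8 + 0.8) = 1
  (y -> (y -> y)): min(1, 1 − 0.8 + 1) = 1
  ~y: Łukasiewicz ¬ gives 1 − 0.8 = 0.2
  ((y -> (y -> y)) /\ ~y) = min(1, 0.2) = 0.2
  ~x: Łukasiewicz ¬ gives 1 − 0.51 = 0.49
  (x /\ ~x) = min(0.51, 0.49) = 0.49
  (y -> x): min(1, 1 − 0.8 + 0.51) = 0.71
  ((x /\ ~x) \/ (y -> x)) = max(0.49, 0.71) = 0.71
  (((y -> (y -> y)) /\ ~y) /\ ((x /\ ~x) \/ (y -> x))) = min(0.2, 0.71) = 0.2
  Łukasiewicz value = 0.2
Difference: 0 − 0.2 = -0.20

-0.20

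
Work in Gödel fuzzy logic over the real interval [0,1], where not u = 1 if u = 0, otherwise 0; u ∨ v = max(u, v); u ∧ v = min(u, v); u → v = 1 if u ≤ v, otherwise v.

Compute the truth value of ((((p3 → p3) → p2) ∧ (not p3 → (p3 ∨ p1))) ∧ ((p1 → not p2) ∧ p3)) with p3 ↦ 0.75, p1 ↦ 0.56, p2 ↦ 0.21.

0.00

(p3 → p3): 0.75 ≤ 0.75, so result = 1
((p3 → p3) → p2): 1 > 0.21, so result = 0.21
not p3: Gödel ¬ of 0.75 = 0 (operand ≠ 0)
(p3 ∨ p1) = max(0.75, 0.56) = 0.75
(not p3 → (p3 ∨ p1)): 0 ≤ 0.75, so result = 1
(((p3 → p3) → p2) ∧ (not p3 → (p3 ∨ p1))) = min(0.21, 1) = 0.21
not p2: Gödel ¬ of 0.21 = 0 (operand ≠ 0)
(p1 → not p2): 0.56 > 0, so result = 0
((p1 → not p2) ∧ p3) = min(0, 0.75) = 0
((((p3 → p3) → p2) ∧ (not p3 → (p3 ∨ p1))) ∧ ((p1 → not p2) ∧ p3)) = min(0.21, 0) = 0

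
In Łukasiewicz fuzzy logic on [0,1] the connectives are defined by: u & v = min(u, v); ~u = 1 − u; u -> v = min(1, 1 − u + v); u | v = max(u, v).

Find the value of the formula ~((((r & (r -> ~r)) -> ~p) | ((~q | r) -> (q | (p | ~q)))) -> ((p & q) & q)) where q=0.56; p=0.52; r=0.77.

0.48

~r: Łukasiewicz ¬ gives 1 − 0.77 = 0.23
(r -> ~r): min(1, 1 − 0.77 + 0.23) = 0.46
(r & (r -> ~r)) = min(0.77, 0.46) = 0.46
~p: Łukasiewicz ¬ gives 1 − 0.52 = 0.48
((r & (r -> ~r)) -> ~p): min(1, 1 − 0.46 + 0.48) = 1
~q: Łukasiewicz ¬ gives 1 − 0.56 = 0.44
(~q | r) = max(0.44, 0.77) = 0.77
~q: Łukasiewicz ¬ gives 1 − 0.56 = 0.44
(p | ~q) = max(0.52, 0.44) = 0.52
(q | (p | ~q)) = max(0.56, 0.52) = 0.56
((~q | r) -> (q | (p | ~q))): min(1, 1 − 0.77 + 0.56) = 0.79
(((r & (r -> ~r)) -> ~p) | ((~q | r) -> (q | (p | ~q)))) = max(1, 0.79) = 1
(p & q) = min(0.52, 0.56) = 0.52
((p & q) & q) = min(0.52, 0.56) = 0.52
((((r & (r -> ~r)) -> ~p) | ((~q | r) -> (q | (p | ~q)))) -> ((p & q) & q)): min(1, 1 − 1 + 0.52) = 0.52
~((((r & (r -> ~r)) -> ~p) | ((~q | r) -> (q | (p | ~q)))) -> ((p & q) & q)): Łukasiewicz ¬ gives 1 − 0.52 = 0.48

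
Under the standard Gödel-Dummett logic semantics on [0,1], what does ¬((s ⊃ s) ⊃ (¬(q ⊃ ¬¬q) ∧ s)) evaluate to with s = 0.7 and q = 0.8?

(s ⊃ s): 0.7 ≤ 0.7, so result = 1
¬q: Gödel ¬ of 0.8 = 0 (operand ≠ 0)
¬¬q: Gödel ¬ of 0 = 1 (operand is 0)
(q ⊃ ¬¬q): 0.8 ≤ 1, so result = 1
¬(q ⊃ ¬¬q): Gödel ¬ of 1 = 0 (operand ≠ 0)
(¬(q ⊃ ¬¬q) ∧ s) = min(0, 0.7) = 0
((s ⊃ s) ⊃ (¬(q ⊃ ¬¬q) ∧ s)): 1 > 0, so result = 0
¬((s ⊃ s) ⊃ (¬(q ⊃ ¬¬q) ∧ s)): Gödel ¬ of 0 = 1 (operand is 0)

1.00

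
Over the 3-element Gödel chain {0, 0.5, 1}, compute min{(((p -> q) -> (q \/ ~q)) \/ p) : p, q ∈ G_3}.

0.50

The minimum is attained at p = 0, q = 0.5:
  (p -> q): 0 ≤ 0.5, so result = 1
  ~q: Gödel ¬ of 0.5 = 0 (operand ≠ 0)
  (q \/ ~q) = max(0.5, 0) = 0.5
  ((p -> q) -> (q \/ ~q)): 1 > 0.5, so result = 0.5
  (((p -> q) -> (q \/ ~q)) \/ p) = max(0.5, 0) = 0.5
Checking all 9 assignments confirms none give a value below 0.50.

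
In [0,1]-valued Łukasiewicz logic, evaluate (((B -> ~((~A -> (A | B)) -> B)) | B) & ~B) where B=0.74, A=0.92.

0.26

~A: Łukasiewicz ¬ gives 1 − 0.92 = 0.08
(A | B) = max(0.92, 0.74) = 0.92
(~A -> (A | B)): min(1, 1 − 0.08 + 0.92) = 1
((~A -> (A | B)) -> B): min(1, 1 − 1 + 0.74) = 0.74
~((~A -> (A | B)) -> B): Łukasiewicz ¬ gives 1 − 0.74 = 0.26
(B -> ~((~A -> (A | B)) -> B)): min(1, 1 − 0.74 + 0.26) = 0.52
((B -> ~((~A -> (A | B)) -> B)) | B) = max(0.52, 0.74) = 0.74
~B: Łukasiewicz ¬ gives 1 − 0.74 = 0.26
(((B -> ~((~A -> (A | B)) -> B)) | B) & ~B) = min(0.74, 0.26) = 0.26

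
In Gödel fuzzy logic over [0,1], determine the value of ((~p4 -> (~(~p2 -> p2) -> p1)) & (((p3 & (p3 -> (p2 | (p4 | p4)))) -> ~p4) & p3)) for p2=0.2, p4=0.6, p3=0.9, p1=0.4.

0.00

~p4: Gödel ¬ of 0.6 = 0 (operand ≠ 0)
~p2: Gödel ¬ of 0.2 = 0 (operand ≠ 0)
(~p2 -> p2): 0 ≤ 0.2, so result = 1
~(~p2 -> p2): Gödel ¬ of 1 = 0 (operand ≠ 0)
(~(~p2 -> p2) -> p1): 0 ≤ 0.4, so result = 1
(~p4 -> (~(~p2 -> p2) -> p1)): 0 ≤ 1, so result = 1
(p4 | p4) = max(0.6, 0.6) = 0.6
(p2 | (p4 | p4)) = max(0.2, 0.6) = 0.6
(p3 -> (p2 | (p4 | p4))): 0.9 > 0.6, so result = 0.6
(p3 & (p3 -> (p2 | (p4 | p4)))) = min(0.9, 0.6) = 0.6
~p4: Gödel ¬ of 0.6 = 0 (operand ≠ 0)
((p3 & (p3 -> (p2 | (p4 | p4)))) -> ~p4): 0.6 > 0, so result = 0
(((p3 & (p3 -> (p2 | (p4 | p4)))) -> ~p4) & p3) = min(0, 0.9) = 0
((~p4 -> (~(~p2 -> p2) -> p1)) & (((p3 & (p3 -> (p2 | (p4 | p4)))) -> ~p4) & p3)) = min(1, 0) = 0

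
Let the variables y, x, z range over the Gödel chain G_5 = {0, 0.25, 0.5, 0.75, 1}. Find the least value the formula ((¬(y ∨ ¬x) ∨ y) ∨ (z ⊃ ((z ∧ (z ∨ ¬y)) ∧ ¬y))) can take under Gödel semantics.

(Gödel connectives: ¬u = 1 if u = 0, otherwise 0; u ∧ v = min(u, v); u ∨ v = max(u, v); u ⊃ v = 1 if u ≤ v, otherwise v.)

0.25

The minimum is attained at y = 0.25, x = 0, z = 0.25:
  ¬x: Gödel ¬ of 0 = 1 (operand is 0)
  (y ∨ ¬x) = max(0.25, 1) = 1
  ¬(y ∨ ¬x): Gödel ¬ of 1 = 0 (operand ≠ 0)
  (¬(y ∨ ¬x) ∨ y) = max(0, 0.25) = 0.25
  ¬y: Gödel ¬ of 0.25 = 0 (operand ≠ 0)
  (z ∨ ¬y) = max(0.25, 0) = 0.25
  (z ∧ (z ∨ ¬y)) = min(0.25, 0.25) = 0.25
  ¬y: Gödel ¬ of 0.25 = 0 (operand ≠ 0)
  ((z ∧ (z ∨ ¬y)) ∧ ¬y) = min(0.25, 0) = 0
  (z ⊃ ((z ∧ (z ∨ ¬y)) ∧ ¬y)): 0.25 > 0, so result = 0
  ((¬(y ∨ ¬x) ∨ y) ∨ (z ⊃ ((z ∧ (z ∨ ¬y)) ∧ ¬y))) = max(0.25, 0) = 0.25
Checking all 125 assignments confirms none give a value below 0.25.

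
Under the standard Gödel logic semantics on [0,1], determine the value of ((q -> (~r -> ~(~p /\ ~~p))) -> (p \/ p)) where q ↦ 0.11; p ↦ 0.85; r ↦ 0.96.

0.85

~r: Gödel ¬ of 0.96 = 0 (operand ≠ 0)
~p: Gödel ¬ of 0.85 = 0 (operand ≠ 0)
~p: Gödel ¬ of 0.85 = 0 (operand ≠ 0)
~~p: Gödel ¬ of 0 = 1 (operand is 0)
(~p /\ ~~p) = min(0, 1) = 0
~(~p /\ ~~p): Gödel ¬ of 0 = 1 (operand is 0)
(~r -> ~(~p /\ ~~p)): 0 ≤ 1, so result = 1
(q -> (~r -> ~(~p /\ ~~p))): 0.11 ≤ 1, so result = 1
(p \/ p) = max(0.85, 0.85) = 0.85
((q -> (~r -> ~(~p /\ ~~p))) -> (p \/ p)): 1 > 0.85, so result = 0.85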